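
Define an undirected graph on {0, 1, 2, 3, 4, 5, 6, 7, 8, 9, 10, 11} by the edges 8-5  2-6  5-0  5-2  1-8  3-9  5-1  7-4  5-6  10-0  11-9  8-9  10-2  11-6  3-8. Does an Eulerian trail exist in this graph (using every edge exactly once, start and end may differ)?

No

Degrees: 0:2, 1:2, 2:3, 3:2, 4:1, 5:5, 6:3, 7:1, 8:4, 9:3, 10:2, 11:2
Odd-degree vertices: 2, 4, 5, 6, 7, 9 (6 total).
An Eulerian trail requires 0 or 2 odd-degree vertices; here there are 6.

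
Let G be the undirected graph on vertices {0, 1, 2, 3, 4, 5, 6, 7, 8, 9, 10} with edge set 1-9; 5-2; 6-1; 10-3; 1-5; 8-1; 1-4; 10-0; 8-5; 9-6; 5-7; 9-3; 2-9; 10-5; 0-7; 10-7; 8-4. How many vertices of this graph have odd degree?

4

Degrees: 0:2, 1:5, 2:2, 3:2, 4:2, 5:5, 6:2, 7:3, 8:3, 9:4, 10:4
Odd-degree vertices: 1, 5, 7, 8.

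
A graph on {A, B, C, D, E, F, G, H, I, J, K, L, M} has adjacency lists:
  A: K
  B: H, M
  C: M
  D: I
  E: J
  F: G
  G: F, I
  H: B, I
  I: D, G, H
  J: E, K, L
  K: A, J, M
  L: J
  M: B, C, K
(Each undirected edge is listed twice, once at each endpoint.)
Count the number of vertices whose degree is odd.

Degrees: A:1, B:2, C:1, D:1, E:1, F:1, G:2, H:2, I:3, J:3, K:3, L:1, M:3
Odd-degree vertices: A, C, D, E, F, I, J, K, L, M.

10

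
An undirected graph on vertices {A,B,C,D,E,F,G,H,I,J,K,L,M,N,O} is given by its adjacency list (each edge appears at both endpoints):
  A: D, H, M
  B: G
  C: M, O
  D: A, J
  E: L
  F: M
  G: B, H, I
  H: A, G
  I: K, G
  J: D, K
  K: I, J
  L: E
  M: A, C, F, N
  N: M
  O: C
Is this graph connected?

Component: {E, L}
Component: {A, B, C, D, F, G, H, I, J, K, M, N, O}
No edge joins these 2 groups, so the graph is disconnected.

No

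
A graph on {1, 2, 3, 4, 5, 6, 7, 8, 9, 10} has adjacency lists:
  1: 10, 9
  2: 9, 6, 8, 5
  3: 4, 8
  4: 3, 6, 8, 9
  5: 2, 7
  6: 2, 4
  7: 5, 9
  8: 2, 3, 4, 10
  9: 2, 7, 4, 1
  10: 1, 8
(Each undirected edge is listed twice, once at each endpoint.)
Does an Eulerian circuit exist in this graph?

Degrees: 1:2, 2:4, 3:2, 4:4, 5:2, 6:2, 7:2, 8:4, 9:4, 10:2
Every vertex has even degree and the edges form a single connected piece, so an Eulerian circuit exists.

Yes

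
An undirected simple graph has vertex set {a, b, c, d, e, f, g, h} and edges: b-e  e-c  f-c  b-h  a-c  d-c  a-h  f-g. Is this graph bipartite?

a-c-e-b-h-a is an odd cycle (length 5), and a bipartite graph can contain only even cycles.

No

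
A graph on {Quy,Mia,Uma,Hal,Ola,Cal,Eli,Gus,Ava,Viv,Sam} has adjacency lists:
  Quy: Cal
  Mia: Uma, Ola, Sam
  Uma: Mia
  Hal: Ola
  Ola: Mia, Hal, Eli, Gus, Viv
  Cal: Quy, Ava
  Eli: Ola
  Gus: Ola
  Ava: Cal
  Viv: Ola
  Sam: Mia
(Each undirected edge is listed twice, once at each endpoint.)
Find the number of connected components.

Component: {Quy, Cal, Ava}
Component: {Mia, Uma, Hal, Ola, Eli, Gus, Viv, Sam}

2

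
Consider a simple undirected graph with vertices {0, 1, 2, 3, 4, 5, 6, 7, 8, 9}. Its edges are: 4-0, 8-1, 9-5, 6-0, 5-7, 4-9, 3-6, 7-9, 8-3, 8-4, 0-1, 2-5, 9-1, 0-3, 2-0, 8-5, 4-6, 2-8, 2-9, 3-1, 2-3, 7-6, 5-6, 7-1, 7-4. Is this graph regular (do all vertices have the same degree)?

Degrees: 0:5, 1:5, 2:5, 3:5, 4:5, 5:5, 6:5, 7:5, 8:5, 9:5
All degrees equal 5; the graph is regular.

Yes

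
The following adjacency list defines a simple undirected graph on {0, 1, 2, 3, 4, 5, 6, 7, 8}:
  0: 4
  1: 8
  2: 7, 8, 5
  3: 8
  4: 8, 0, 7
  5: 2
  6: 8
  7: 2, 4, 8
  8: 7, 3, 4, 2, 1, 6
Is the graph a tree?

|V| = 9, |E| = 10.
Connected but with 10 > 8 edges, so it has a cycle and is not a tree.

No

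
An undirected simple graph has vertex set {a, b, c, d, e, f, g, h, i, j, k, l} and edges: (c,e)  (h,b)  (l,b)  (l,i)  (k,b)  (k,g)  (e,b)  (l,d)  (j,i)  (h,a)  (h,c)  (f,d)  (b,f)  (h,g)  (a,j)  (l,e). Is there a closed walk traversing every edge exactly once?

Degrees: a:2, b:5, c:2, d:2, e:3, f:2, g:2, h:4, i:2, j:2, k:2, l:4
b, e have odd degree; an Eulerian circuit needs every degree to be even, so none exists.

No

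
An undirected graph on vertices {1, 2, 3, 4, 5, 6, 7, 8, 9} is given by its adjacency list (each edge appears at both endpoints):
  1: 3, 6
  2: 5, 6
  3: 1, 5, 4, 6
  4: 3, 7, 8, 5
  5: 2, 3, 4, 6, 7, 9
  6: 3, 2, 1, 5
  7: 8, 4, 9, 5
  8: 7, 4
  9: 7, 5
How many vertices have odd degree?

Degrees: 1:2, 2:2, 3:4, 4:4, 5:6, 6:4, 7:4, 8:2, 9:2
Odd-degree vertices: none.

0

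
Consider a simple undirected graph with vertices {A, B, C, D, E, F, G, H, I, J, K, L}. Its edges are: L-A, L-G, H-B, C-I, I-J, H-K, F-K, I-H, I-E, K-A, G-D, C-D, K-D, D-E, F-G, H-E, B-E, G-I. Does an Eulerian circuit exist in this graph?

Degrees: A:2, B:2, C:2, D:4, E:4, F:2, G:4, H:4, I:5, J:1, K:4, L:2
Vertices with odd degree: I, J. An Eulerian circuit requires all degrees even.

No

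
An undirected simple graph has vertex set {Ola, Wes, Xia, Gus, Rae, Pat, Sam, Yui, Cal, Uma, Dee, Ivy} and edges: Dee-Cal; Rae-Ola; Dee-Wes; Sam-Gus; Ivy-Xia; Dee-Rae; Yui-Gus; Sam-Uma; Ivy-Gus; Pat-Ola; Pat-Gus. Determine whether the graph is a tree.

Yes

The graph has 12 vertices and 11 edges.
Connected and |E| = |V| - 1, which characterizes a tree.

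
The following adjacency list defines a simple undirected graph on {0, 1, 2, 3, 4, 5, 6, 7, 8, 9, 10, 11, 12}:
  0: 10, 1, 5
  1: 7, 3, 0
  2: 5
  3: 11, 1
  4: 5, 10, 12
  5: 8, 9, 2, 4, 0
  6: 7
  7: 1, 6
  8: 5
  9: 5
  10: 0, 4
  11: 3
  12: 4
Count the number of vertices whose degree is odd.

10

Degrees: 0:3, 1:3, 2:1, 3:2, 4:3, 5:5, 6:1, 7:2, 8:1, 9:1, 10:2, 11:1, 12:1
Odd-degree vertices: 0, 1, 2, 4, 5, 6, 8, 9, 11, 12.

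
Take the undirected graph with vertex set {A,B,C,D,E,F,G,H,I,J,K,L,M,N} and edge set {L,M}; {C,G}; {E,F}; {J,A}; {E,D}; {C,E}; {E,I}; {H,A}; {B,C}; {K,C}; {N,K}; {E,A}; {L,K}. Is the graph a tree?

Yes

|V| = 14, |E| = 13.
It is connected with exactly 13 edges, hence acyclic — it is a tree.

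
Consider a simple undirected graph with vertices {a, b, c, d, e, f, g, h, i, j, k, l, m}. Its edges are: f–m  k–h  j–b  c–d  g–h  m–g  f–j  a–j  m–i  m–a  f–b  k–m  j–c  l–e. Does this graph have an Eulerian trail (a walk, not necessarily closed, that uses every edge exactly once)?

No

Degrees: a:2, b:2, c:2, d:1, e:1, f:3, g:2, h:2, i:1, j:4, k:2, l:1, m:5
Odd-degree vertices: d, e, f, i, l, m (6 total).
An Eulerian trail requires 0 or 2 odd-degree vertices; here there are 6.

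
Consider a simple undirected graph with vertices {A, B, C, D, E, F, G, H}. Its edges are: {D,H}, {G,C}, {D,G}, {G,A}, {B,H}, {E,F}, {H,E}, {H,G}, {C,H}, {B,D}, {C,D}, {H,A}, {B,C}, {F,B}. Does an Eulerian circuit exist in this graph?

Yes

Degrees: A:2, B:4, C:4, D:4, E:2, F:2, G:4, H:6
All degrees are even and the non-isolated vertices are connected — an Eulerian circuit exists.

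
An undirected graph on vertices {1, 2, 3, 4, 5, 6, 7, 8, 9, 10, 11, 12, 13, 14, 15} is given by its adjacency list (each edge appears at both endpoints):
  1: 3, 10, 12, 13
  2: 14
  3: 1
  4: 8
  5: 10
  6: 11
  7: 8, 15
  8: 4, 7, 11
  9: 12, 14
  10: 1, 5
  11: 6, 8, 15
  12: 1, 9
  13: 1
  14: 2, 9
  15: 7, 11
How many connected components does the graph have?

Component: {4, 6, 7, 8, 11, 15}
Component: {1, 2, 3, 5, 9, 10, 12, 13, 14}

2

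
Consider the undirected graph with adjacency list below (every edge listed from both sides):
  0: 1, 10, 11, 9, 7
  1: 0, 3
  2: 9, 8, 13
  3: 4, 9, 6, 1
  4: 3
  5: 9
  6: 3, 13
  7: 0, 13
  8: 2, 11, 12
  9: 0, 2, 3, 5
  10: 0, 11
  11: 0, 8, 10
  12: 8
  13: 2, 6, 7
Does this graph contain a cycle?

The graph has 14 vertices, 18 edges, and 1 connected component.
One cycle is 0-1-3-9-2-8-11-10-0.

Yes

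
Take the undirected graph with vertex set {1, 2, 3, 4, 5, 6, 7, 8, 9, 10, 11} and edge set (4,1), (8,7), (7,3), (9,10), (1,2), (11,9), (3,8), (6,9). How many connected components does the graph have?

4

Component: {5}
Component: {1, 2, 4}
Component: {3, 7, 8}
Component: {6, 9, 10, 11}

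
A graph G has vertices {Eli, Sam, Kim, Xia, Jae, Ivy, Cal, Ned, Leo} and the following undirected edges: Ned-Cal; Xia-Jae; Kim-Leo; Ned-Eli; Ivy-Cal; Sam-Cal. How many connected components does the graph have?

3

Component: {Kim, Leo}
Component: {Xia, Jae}
Component: {Eli, Sam, Ivy, Cal, Ned}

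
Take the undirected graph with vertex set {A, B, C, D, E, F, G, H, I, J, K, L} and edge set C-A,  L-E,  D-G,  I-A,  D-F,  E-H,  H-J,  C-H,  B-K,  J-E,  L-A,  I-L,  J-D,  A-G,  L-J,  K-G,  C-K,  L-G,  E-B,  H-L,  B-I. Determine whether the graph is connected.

Starting from A and exploring outward reaches every vertex (A, C, L, I, G, K, H, E, J, B, D, F); the graph is connected.

Yes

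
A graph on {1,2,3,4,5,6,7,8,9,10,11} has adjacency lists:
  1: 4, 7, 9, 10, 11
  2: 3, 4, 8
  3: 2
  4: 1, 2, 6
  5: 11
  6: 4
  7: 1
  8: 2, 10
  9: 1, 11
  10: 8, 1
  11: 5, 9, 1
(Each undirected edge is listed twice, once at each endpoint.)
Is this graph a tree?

|V| = 11, |E| = 12.
Connected but with 12 > 10 edges, so it has a cycle and is not a tree.

No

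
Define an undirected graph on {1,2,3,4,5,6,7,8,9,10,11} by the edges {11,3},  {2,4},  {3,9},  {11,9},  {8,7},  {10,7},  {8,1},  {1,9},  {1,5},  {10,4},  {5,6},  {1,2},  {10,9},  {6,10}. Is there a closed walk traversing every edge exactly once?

Degrees: 1:4, 2:2, 3:2, 4:2, 5:2, 6:2, 7:2, 8:2, 9:4, 10:4, 11:2
Every vertex has even degree and the edges form a single connected piece, so an Eulerian circuit exists.

Yes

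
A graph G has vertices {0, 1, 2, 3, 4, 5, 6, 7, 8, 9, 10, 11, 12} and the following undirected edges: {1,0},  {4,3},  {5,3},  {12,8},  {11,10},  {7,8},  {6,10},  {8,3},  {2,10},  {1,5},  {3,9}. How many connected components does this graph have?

Component: {2, 6, 10, 11}
Component: {0, 1, 3, 4, 5, 7, 8, 9, 12}

2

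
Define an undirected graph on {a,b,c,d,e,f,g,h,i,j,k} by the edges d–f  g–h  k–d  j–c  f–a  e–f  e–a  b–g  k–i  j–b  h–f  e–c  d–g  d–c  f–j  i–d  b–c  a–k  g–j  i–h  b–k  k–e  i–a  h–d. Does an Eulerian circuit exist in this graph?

Degrees: a:4, b:4, c:4, d:6, e:4, f:5, g:4, h:4, i:4, j:4, k:5
Vertices with odd degree: f, k. An Eulerian circuit requires all degrees even.

No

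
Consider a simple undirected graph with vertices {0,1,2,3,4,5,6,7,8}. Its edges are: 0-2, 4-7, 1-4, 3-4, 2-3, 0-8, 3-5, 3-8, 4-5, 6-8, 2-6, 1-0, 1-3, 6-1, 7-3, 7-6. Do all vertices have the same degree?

Degrees: 0:3, 1:4, 2:3, 3:6, 4:4, 5:2, 6:4, 7:3, 8:3
Degrees are not all equal (e.g. deg(5)=2 but deg(3)=6); not regular.

No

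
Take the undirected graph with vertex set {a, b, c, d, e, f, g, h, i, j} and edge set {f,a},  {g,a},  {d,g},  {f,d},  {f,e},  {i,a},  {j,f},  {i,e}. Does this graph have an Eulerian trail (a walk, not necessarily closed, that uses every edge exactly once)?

Degrees: a:3, b:0, c:0, d:2, e:2, f:4, g:2, h:0, i:2, j:1
Odd-degree vertices: a, j (2 total).
The non-isolated vertices are connected and exactly 2 have odd degree, so an Eulerian trail exists (from a to j).

Yes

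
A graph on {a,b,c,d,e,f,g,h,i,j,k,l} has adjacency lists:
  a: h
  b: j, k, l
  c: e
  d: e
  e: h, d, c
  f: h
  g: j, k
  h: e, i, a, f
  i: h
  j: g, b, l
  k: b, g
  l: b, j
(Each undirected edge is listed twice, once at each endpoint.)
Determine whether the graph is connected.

No

Component: {b, g, j, k, l}
Component: {a, c, d, e, f, h, i}
No edge joins these 2 groups, so the graph is disconnected.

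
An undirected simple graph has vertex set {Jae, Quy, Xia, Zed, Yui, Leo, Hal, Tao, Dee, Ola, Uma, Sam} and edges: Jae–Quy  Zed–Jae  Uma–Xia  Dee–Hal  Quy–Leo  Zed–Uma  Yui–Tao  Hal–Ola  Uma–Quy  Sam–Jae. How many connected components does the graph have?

3

Component: {Yui, Tao}
Component: {Hal, Dee, Ola}
Component: {Jae, Quy, Xia, Zed, Leo, Uma, Sam}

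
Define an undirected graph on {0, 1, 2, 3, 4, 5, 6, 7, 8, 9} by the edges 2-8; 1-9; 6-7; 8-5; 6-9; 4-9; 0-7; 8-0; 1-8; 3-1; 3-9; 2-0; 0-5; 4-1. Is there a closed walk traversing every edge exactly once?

Degrees: 0:4, 1:4, 2:2, 3:2, 4:2, 5:2, 6:2, 7:2, 8:4, 9:4
All degrees are even and the non-isolated vertices are connected — an Eulerian circuit exists.

Yes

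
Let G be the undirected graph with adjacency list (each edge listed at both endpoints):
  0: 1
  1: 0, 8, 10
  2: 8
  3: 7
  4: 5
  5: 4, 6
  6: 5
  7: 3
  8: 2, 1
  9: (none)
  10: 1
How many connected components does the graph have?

Component: {9}
Component: {3, 7}
Component: {4, 5, 6}
Component: {0, 1, 2, 8, 10}

4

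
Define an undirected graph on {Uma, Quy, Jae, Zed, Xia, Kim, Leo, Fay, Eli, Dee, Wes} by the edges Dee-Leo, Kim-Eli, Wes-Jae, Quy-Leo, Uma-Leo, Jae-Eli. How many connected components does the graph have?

Component: {Zed}
Component: {Xia}
Component: {Fay}
Component: {Uma, Quy, Leo, Dee}
Component: {Jae, Kim, Eli, Wes}

5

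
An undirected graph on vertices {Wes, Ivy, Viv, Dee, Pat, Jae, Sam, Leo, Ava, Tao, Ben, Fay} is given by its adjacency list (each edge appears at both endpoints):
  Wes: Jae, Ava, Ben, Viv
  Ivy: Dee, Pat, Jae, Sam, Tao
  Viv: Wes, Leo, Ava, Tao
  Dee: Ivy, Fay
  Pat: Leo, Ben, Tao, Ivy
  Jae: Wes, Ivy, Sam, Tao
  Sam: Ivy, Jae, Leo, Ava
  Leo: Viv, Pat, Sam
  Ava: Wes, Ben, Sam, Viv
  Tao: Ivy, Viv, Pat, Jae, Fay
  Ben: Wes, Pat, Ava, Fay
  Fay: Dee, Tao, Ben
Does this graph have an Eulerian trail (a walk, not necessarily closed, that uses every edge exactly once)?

No

Degrees: Wes:4, Ivy:5, Viv:4, Dee:2, Pat:4, Jae:4, Sam:4, Leo:3, Ava:4, Tao:5, Ben:4, Fay:3
Odd-degree vertices: Ivy, Leo, Tao, Fay (4 total).
An Eulerian trail requires 0 or 2 odd-degree vertices; here there are 4.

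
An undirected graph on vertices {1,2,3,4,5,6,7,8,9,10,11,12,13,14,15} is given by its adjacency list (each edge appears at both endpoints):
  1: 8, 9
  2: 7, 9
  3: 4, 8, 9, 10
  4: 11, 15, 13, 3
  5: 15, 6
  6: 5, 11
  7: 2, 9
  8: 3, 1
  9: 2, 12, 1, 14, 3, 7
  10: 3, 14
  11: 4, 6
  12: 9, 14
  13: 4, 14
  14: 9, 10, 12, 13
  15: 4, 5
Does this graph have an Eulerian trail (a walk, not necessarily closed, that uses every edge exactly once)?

Degrees: 1:2, 2:2, 3:4, 4:4, 5:2, 6:2, 7:2, 8:2, 9:6, 10:2, 11:2, 12:2, 13:2, 14:4, 15:2
Odd-degree vertices: none (0 total).
With 0 odd-degree vertices and all edges in one connected piece, an Eulerian trail exists.

Yes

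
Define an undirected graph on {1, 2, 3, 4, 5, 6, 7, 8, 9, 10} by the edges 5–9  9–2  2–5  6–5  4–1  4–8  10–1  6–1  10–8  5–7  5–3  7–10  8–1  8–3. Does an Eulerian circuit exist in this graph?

Degrees: 1:4, 2:2, 3:2, 4:2, 5:5, 6:2, 7:2, 8:4, 9:2, 10:3
Vertices with odd degree: 5, 10. An Eulerian circuit requires all degrees even.

No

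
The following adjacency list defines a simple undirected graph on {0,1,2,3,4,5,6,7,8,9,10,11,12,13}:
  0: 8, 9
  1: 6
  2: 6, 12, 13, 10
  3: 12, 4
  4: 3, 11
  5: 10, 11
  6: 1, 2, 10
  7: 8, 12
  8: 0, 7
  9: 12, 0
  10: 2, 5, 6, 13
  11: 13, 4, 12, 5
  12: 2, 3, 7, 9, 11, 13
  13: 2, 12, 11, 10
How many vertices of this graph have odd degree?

2

Degrees: 0:2, 1:1, 2:4, 3:2, 4:2, 5:2, 6:3, 7:2, 8:2, 9:2, 10:4, 11:4, 12:6, 13:4
Odd-degree vertices: 1, 6.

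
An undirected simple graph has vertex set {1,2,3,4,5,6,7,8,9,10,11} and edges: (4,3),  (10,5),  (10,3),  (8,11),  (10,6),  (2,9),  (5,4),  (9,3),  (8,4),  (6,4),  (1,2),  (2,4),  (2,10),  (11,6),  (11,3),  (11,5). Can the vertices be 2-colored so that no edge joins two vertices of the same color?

A valid 2-coloring puts {2, 3, 5, 6, 7, 8} on one side and {1, 4, 9, 10, 11} on the other; every edge crosses between the two sides.

Yes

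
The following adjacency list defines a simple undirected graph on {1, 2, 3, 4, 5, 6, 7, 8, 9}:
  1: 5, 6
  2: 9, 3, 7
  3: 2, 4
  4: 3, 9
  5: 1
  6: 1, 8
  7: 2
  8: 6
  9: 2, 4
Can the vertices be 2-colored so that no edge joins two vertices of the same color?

Yes

Color {3, 5, 6, 7, 9} black and {1, 2, 4, 8} white. No edge joins two same-colored vertices, so the graph is bipartite.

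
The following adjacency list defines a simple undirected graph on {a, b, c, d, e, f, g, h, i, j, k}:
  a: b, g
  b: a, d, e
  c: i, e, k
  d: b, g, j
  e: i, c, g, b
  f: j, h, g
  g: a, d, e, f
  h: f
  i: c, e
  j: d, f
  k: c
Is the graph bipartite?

The cycle i-e-c-i has length 3, which is odd, so the graph is not bipartite.

No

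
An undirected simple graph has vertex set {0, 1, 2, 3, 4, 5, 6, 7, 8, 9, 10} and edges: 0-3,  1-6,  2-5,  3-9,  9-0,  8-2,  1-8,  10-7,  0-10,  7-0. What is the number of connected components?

3

Component: {4}
Component: {0, 3, 7, 9, 10}
Component: {1, 2, 5, 6, 8}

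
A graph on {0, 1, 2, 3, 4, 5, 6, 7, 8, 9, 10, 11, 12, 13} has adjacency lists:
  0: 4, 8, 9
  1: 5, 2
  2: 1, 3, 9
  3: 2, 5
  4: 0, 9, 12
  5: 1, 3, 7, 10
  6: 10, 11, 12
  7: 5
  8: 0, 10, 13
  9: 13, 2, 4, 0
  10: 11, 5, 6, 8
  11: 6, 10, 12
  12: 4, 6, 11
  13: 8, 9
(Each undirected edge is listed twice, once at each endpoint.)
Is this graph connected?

A breadth-first search from 0 visits 0, 8, 4, 9, 10, 13, 12, 2, 11, 5, 6, 3, 1, 7 — all 14 vertices — so the graph is connected.

Yes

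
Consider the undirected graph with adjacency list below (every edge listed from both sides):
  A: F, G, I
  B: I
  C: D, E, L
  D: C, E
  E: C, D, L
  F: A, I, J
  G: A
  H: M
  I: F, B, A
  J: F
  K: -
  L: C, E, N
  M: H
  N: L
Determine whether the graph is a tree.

The graph has 14 vertices and 13 edges.
It splits into 4 components, so it cannot be a tree.

No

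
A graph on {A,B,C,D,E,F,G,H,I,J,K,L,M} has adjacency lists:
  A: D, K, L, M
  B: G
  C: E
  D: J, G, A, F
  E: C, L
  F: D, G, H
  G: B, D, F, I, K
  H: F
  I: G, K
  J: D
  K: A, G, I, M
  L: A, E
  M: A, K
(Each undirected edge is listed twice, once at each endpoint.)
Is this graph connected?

A breadth-first search from A visits A, D, L, M, K, G, J, F, E, I, B, H, C — all 13 vertices — so the graph is connected.

Yes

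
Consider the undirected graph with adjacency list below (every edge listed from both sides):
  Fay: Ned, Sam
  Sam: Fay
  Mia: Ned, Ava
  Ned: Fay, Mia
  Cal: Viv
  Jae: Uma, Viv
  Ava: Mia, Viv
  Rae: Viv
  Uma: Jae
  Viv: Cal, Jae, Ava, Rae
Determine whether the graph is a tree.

|V| = 10, |E| = 9.
Connected and |E| = |V| - 1, which characterizes a tree.

Yes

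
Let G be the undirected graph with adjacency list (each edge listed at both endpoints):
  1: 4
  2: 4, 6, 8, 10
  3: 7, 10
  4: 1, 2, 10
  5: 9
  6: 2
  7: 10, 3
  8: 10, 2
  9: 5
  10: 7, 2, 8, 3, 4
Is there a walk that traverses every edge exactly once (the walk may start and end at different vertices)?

No

Degrees: 1:1, 2:4, 3:2, 4:3, 5:1, 6:1, 7:2, 8:2, 9:1, 10:5
Odd-degree vertices: 1, 4, 5, 6, 9, 10 (6 total).
With 6 odd-degree vertices (more than two), no single trail can use every edge.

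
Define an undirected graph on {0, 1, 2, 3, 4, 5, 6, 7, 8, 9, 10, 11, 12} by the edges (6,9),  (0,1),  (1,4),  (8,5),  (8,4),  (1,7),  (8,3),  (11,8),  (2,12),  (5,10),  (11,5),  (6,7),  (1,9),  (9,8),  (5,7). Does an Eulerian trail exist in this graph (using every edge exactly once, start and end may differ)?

No

Degrees: 0:1, 1:4, 2:1, 3:1, 4:2, 5:4, 6:2, 7:3, 8:5, 9:3, 10:1, 11:2, 12:1
Odd-degree vertices: 0, 2, 3, 7, 8, 9, 10, 12 (8 total).
With 8 odd-degree vertices (more than two), no single trail can use every edge.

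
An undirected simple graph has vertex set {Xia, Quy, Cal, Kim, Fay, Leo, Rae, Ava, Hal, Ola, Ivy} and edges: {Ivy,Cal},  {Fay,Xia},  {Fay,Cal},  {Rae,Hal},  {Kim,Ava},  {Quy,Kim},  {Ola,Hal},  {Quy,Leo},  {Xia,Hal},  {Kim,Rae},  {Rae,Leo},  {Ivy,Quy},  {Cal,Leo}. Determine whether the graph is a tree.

No

|V| = 11, |E| = 13.
Connected but with 13 > 10 edges, so it has a cycle and is not a tree.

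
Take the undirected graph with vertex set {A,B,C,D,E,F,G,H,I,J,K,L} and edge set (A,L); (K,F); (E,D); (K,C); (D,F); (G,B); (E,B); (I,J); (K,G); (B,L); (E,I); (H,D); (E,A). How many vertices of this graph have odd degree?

Degrees: A:2, B:3, C:1, D:3, E:4, F:2, G:2, H:1, I:2, J:1, K:3, L:2
Odd-degree vertices: B, C, D, H, J, K.

6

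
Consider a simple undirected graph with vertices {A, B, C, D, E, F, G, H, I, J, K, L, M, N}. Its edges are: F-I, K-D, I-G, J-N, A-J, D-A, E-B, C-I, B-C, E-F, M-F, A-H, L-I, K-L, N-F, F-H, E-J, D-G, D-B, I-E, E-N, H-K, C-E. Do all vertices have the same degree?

No

Degrees: A:3, B:3, C:3, D:4, E:6, F:5, G:2, H:3, I:5, J:3, K:3, L:2, M:1, N:3
Vertex M has degree 1 while E has degree 6, so the graph is not regular.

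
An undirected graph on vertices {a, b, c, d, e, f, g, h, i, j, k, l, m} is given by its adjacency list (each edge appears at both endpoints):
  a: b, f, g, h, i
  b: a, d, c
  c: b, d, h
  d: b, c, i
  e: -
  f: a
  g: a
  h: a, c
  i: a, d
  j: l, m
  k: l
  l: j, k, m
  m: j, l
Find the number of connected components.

Component: {e}
Component: {j, k, l, m}
Component: {a, b, c, d, f, g, h, i}

3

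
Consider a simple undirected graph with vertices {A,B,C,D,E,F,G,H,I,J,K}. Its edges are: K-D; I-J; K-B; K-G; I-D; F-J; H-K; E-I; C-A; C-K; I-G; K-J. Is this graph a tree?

The graph has 11 vertices and 12 edges.
A tree on 11 vertices has exactly 10 edges; this graph has 12, so it contains a cycle and is not a tree.

No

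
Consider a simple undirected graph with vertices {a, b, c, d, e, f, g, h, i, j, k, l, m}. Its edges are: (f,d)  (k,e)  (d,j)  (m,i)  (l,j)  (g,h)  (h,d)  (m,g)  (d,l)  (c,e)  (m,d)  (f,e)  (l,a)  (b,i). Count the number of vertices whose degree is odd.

Degrees: a:1, b:1, c:1, d:5, e:3, f:2, g:2, h:2, i:2, j:2, k:1, l:3, m:3
Odd-degree vertices: a, b, c, d, e, k, l, m.

8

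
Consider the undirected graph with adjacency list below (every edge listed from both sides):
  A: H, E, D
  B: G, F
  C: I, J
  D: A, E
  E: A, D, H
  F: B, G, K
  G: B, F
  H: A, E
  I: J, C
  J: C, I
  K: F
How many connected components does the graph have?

3

Component: {C, I, J}
Component: {A, D, E, H}
Component: {B, F, G, K}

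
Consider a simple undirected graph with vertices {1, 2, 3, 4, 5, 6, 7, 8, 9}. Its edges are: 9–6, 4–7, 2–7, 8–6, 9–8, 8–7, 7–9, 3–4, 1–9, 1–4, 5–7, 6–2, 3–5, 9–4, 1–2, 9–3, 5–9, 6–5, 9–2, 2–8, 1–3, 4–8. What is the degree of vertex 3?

Neighbors of 3: 1, 4, 5, 9.

4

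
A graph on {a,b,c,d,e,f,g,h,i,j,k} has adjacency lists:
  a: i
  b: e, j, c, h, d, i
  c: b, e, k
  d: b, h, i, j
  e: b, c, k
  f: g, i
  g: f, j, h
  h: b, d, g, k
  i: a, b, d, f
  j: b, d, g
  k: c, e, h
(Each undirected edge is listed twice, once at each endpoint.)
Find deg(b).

6

Neighbors of b: c, d, e, h, i, j.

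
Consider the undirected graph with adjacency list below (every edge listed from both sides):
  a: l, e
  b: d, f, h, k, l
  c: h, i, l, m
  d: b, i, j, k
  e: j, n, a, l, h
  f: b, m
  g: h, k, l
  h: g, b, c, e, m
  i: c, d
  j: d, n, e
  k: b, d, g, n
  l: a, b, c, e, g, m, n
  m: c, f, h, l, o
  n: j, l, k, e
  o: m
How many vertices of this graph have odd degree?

Degrees: a:2, b:5, c:4, d:4, e:5, f:2, g:3, h:5, i:2, j:3, k:4, l:7, m:5, n:4, o:1
Odd-degree vertices: b, e, g, h, j, l, m, o.

8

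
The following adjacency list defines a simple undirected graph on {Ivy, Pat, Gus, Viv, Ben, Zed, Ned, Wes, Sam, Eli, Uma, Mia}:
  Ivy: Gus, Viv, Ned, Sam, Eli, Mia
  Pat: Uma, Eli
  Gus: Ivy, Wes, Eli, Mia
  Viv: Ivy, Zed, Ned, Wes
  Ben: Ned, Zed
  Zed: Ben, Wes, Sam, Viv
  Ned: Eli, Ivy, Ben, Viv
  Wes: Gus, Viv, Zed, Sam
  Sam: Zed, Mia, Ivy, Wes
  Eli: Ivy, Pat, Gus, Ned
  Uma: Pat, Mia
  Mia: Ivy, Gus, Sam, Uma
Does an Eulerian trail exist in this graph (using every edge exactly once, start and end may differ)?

Yes

Degrees: Ivy:6, Pat:2, Gus:4, Viv:4, Ben:2, Zed:4, Ned:4, Wes:4, Sam:4, Eli:4, Uma:2, Mia:4
Odd-degree vertices: none (0 total).
With 0 odd-degree vertices and all edges in one connected piece, an Eulerian trail exists.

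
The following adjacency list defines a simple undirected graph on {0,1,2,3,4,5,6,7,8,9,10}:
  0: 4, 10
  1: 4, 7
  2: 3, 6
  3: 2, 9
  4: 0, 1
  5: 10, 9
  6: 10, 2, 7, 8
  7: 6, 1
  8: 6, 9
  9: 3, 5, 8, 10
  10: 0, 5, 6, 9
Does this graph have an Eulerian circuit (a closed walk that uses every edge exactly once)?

Yes

Degrees: 0:2, 1:2, 2:2, 3:2, 4:2, 5:2, 6:4, 7:2, 8:2, 9:4, 10:4
Every vertex has even degree and the edges form a single connected piece, so an Eulerian circuit exists.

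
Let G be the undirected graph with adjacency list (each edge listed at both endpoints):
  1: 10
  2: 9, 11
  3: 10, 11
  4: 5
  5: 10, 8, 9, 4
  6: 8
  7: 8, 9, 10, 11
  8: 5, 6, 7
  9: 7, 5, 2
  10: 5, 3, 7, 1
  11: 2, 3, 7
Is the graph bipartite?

Partition the vertices as {4, 8, 9, 10, 11} vs {1, 2, 3, 5, 6, 7}. Each listed edge has one endpoint in each part, so the graph is bipartite.

Yes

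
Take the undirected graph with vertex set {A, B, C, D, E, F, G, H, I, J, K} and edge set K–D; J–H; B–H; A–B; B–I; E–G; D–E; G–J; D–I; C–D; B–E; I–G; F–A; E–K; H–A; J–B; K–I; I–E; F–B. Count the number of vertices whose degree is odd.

Degrees: A:3, B:6, C:1, D:4, E:5, F:2, G:3, H:3, I:5, J:3, K:3
Odd-degree vertices: A, C, E, G, H, I, J, K.

8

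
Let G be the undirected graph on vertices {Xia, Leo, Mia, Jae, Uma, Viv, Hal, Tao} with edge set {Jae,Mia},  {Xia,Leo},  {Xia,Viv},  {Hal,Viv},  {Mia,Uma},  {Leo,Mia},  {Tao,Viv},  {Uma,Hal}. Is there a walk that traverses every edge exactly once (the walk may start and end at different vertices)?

Degrees: Xia:2, Leo:2, Mia:3, Jae:1, Uma:2, Viv:3, Hal:2, Tao:1
Odd-degree vertices: Mia, Jae, Viv, Tao (4 total).
An Eulerian trail requires 0 or 2 odd-degree vertices; here there are 4.

No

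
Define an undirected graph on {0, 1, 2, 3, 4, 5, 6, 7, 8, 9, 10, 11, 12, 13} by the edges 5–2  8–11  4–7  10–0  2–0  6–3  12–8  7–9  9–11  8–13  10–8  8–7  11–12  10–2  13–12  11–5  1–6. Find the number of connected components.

Component: {1, 3, 6}
Component: {0, 2, 4, 5, 7, 8, 9, 10, 11, 12, 13}

2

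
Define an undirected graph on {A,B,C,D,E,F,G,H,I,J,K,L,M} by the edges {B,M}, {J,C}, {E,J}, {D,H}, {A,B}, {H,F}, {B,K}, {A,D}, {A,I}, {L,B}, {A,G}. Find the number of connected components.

Component: {C, E, J}
Component: {A, B, D, F, G, H, I, K, L, M}

2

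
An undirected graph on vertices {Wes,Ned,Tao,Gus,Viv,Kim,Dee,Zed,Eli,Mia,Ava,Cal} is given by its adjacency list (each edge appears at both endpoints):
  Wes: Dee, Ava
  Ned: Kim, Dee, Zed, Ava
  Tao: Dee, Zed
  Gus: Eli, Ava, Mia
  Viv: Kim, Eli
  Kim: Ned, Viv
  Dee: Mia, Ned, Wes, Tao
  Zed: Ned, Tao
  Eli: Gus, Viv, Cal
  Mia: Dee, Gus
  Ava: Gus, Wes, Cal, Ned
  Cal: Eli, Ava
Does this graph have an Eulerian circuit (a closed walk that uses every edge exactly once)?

No

Degrees: Wes:2, Ned:4, Tao:2, Gus:3, Viv:2, Kim:2, Dee:4, Zed:2, Eli:3, Mia:2, Ava:4, Cal:2
Gus, Eli have odd degree; an Eulerian circuit needs every degree to be even, so none exists.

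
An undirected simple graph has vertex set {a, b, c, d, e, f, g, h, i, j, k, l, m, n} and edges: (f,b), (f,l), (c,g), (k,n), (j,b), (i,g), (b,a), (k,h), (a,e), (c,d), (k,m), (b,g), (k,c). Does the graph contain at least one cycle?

|V| = 14, |E| = 13, number of components = 1.
A forest on 14 vertices with 1 component has exactly 13 edges, which matches — so no cycle.

No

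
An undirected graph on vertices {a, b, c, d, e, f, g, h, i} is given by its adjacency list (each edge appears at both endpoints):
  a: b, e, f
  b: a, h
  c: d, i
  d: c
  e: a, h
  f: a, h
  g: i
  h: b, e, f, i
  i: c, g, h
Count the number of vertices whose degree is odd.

4

Degrees: a:3, b:2, c:2, d:1, e:2, f:2, g:1, h:4, i:3
Odd-degree vertices: a, d, g, i.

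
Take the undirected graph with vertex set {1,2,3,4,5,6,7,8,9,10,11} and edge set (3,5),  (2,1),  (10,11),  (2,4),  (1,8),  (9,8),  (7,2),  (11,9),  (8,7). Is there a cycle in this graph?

Yes

|V| = 11, |E| = 9, number of components = 3.
One cycle is 1-8-7-2-1.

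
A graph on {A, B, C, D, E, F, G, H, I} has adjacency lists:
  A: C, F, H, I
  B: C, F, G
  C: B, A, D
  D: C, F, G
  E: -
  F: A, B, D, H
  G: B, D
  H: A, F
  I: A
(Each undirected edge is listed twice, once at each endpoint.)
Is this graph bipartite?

No

F-H-A-F is an odd cycle (length 3), and a bipartite graph can contain only even cycles.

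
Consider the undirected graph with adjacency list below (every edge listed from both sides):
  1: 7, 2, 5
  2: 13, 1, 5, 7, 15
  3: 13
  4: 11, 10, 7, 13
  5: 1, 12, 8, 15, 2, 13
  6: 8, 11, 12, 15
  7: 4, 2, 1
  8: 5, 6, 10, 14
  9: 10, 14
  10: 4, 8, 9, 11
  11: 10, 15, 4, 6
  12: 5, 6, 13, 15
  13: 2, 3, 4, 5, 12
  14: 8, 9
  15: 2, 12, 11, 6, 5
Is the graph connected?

Starting from 1 and exploring outward reaches every vertex (1, 7, 2, 5, 4, 15, 13, 8, 12, 10, 11, 6, 3, 14, 9); the graph is connected.

Yes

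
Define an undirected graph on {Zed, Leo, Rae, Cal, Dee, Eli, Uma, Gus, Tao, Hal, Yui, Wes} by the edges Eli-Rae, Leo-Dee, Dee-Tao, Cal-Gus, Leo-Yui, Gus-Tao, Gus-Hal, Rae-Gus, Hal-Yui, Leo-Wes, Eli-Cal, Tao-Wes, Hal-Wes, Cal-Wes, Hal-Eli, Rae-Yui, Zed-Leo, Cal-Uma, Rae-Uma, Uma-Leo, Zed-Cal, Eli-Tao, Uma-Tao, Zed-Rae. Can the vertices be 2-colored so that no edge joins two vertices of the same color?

Yes

Color {Leo, Rae, Cal, Tao, Hal} black and {Zed, Dee, Eli, Uma, Gus, Yui, Wes} white. No edge joins two same-colored vertices, so the graph is bipartite.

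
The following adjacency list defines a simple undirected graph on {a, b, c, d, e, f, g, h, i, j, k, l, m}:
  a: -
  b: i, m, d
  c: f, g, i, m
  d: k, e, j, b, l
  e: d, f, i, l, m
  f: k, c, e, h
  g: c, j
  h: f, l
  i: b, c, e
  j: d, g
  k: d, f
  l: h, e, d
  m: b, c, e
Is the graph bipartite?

No

e-l-d-e is an odd cycle (length 3), and a bipartite graph can contain only even cycles.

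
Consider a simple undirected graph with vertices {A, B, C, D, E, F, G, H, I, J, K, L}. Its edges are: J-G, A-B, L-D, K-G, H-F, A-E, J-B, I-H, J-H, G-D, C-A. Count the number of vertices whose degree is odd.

Degrees: A:3, B:2, C:1, D:2, E:1, F:1, G:3, H:3, I:1, J:3, K:1, L:1
Odd-degree vertices: A, C, E, F, G, H, I, J, K, L.

10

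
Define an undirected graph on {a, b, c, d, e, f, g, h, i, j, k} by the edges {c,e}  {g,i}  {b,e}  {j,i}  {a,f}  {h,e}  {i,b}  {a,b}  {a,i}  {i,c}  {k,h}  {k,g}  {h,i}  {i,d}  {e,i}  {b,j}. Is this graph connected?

Yes

Starting from a and exploring outward reaches every vertex (a, i, f, b, g, h, d, c, j, e, k); the graph is connected.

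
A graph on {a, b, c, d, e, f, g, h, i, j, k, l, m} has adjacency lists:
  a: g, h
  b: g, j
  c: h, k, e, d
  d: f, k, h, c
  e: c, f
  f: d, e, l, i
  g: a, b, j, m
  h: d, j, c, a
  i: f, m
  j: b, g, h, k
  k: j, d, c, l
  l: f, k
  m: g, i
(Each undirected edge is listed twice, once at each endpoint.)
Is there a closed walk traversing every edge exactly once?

Degrees: a:2, b:2, c:4, d:4, e:2, f:4, g:4, h:4, i:2, j:4, k:4, l:2, m:2
All degrees are even and the non-isolated vertices are connected — an Eulerian circuit exists.

Yes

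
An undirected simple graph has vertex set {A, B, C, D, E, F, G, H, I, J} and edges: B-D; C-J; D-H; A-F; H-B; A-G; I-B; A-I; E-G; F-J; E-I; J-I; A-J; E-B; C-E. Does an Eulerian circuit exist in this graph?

Yes

Degrees: A:4, B:4, C:2, D:2, E:4, F:2, G:2, H:2, I:4, J:4
All degrees are even and the non-isolated vertices are connected — an Eulerian circuit exists.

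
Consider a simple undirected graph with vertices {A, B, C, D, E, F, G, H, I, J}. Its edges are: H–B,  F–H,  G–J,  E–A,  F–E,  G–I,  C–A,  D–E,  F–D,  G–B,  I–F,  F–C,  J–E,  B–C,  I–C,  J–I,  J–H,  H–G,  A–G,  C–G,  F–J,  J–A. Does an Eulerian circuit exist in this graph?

No

Degrees: A:4, B:3, C:5, D:2, E:4, F:6, G:6, H:4, I:4, J:6
Vertices with odd degree: B, C. An Eulerian circuit requires all degrees even.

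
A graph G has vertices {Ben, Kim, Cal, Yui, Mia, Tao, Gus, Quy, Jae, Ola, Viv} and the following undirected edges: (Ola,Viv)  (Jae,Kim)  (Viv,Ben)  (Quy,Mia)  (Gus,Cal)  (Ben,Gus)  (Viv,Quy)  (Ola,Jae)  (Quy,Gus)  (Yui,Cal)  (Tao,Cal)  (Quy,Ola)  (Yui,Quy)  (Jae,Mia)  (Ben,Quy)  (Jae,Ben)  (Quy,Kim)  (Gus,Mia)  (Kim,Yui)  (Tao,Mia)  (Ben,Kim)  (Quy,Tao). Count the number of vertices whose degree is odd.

Degrees: Ben:5, Kim:4, Cal:3, Yui:3, Mia:4, Tao:3, Gus:4, Quy:8, Jae:4, Ola:3, Viv:3
Odd-degree vertices: Ben, Cal, Yui, Tao, Ola, Viv.

6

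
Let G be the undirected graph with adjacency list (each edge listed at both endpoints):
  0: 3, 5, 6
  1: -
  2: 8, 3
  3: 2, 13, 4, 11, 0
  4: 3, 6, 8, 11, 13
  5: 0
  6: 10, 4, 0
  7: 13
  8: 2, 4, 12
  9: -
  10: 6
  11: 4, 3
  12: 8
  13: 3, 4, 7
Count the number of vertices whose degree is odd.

Degrees: 0:3, 1:0, 2:2, 3:5, 4:5, 5:1, 6:3, 7:1, 8:3, 9:0, 10:1, 11:2, 12:1, 13:3
Odd-degree vertices: 0, 3, 4, 5, 6, 7, 8, 10, 12, 13.

10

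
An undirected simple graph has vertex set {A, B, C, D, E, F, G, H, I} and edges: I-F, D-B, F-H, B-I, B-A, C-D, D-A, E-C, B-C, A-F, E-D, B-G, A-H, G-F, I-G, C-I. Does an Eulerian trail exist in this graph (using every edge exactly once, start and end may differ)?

Yes

Degrees: A:4, B:5, C:4, D:4, E:2, F:4, G:3, H:2, I:4
Odd-degree vertices: B, G (2 total).
The non-isolated vertices are connected and exactly 2 have odd degree, so an Eulerian trail exists (from B to G).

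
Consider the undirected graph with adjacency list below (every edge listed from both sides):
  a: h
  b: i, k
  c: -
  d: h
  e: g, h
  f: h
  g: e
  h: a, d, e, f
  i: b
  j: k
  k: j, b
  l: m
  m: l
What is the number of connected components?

4

Component: {c}
Component: {l, m}
Component: {b, i, j, k}
Component: {a, d, e, f, g, h}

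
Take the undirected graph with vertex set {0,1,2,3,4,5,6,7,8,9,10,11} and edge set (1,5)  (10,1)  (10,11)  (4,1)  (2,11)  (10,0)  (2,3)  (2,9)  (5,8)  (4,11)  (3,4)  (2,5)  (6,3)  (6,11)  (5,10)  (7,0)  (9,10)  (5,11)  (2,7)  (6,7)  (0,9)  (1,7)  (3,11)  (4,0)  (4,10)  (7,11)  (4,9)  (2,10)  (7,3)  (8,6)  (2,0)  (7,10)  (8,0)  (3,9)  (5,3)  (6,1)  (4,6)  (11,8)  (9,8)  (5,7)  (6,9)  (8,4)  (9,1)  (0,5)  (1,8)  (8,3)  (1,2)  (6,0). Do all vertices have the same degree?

Yes

Degrees: 0:8, 1:8, 2:8, 3:8, 4:8, 5:8, 6:8, 7:8, 8:8, 9:8, 10:8, 11:8
Every vertex has degree 8, so the graph is 8-regular.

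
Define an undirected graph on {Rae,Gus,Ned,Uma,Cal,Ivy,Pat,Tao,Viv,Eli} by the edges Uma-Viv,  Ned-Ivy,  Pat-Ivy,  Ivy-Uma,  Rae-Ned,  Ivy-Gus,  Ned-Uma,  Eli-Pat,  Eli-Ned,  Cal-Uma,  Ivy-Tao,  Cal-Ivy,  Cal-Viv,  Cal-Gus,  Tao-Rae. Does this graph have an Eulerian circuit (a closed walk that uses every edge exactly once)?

Yes

Degrees: Rae:2, Gus:2, Ned:4, Uma:4, Cal:4, Ivy:6, Pat:2, Tao:2, Viv:2, Eli:2
All degrees are even and the non-isolated vertices are connected — an Eulerian circuit exists.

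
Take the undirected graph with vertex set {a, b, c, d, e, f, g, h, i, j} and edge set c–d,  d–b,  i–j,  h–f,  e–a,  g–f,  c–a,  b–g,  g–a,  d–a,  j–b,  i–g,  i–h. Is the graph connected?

Starting from a and exploring outward reaches every vertex (a, g, d, c, e, i, b, f, j, h); the graph is connected.

Yes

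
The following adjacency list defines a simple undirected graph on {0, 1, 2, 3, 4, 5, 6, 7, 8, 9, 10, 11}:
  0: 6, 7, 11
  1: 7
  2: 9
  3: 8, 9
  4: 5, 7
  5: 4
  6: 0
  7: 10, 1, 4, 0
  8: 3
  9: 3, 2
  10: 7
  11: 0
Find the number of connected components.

Component: {2, 3, 8, 9}
Component: {0, 1, 4, 5, 6, 7, 10, 11}

2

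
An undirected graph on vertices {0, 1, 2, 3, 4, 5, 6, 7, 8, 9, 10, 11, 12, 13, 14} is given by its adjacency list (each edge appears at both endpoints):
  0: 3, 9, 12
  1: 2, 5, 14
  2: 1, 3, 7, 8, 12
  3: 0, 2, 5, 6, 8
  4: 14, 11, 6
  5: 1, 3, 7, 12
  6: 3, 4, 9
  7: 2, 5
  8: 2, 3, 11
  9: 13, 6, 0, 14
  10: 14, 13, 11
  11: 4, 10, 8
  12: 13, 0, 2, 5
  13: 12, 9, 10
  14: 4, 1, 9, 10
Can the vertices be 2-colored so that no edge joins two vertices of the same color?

No

The cycle 2-8-3-2 has length 3, which is odd, so the graph is not bipartite.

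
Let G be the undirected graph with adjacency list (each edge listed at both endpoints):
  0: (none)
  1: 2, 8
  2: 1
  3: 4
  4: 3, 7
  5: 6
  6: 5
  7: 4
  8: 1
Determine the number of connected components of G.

4

Component: {0}
Component: {5, 6}
Component: {1, 2, 8}
Component: {3, 4, 7}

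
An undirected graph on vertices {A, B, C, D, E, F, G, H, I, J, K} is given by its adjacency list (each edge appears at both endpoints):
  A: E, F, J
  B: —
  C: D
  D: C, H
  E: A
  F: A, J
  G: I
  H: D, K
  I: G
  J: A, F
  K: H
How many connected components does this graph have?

Component: {B}
Component: {G, I}
Component: {A, E, F, J}
Component: {C, D, H, K}

4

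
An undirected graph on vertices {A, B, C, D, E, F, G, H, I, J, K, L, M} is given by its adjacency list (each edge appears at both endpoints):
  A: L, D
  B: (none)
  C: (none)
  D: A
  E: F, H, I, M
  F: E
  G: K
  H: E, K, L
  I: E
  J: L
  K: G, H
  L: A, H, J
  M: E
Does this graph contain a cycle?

No

|V| = 13, |E| = 10, number of components = 3.
Since 10 = 13 - 3, the graph is a forest and contains no cycle.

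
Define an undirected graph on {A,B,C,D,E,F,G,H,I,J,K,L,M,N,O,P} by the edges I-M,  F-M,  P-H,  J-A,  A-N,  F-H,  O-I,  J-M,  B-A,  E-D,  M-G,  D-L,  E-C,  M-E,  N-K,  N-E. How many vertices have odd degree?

Degrees: A:3, B:1, C:1, D:2, E:4, F:2, G:1, H:2, I:2, J:2, K:1, L:1, M:5, N:3, O:1, P:1
Odd-degree vertices: A, B, C, G, K, L, M, N, O, P.

10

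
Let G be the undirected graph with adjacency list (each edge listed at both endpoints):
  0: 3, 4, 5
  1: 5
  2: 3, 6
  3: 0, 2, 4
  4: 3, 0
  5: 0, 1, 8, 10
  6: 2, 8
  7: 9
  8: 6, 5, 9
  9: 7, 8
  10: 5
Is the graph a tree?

The graph has 11 vertices and 12 edges.
A tree on 11 vertices has exactly 10 edges; this graph has 12, so it contains a cycle and is not a tree.

No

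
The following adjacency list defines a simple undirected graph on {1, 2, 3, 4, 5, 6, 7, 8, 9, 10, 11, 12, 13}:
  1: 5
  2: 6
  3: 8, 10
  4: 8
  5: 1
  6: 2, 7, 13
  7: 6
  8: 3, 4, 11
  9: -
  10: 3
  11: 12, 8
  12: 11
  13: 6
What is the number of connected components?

4

Component: {9}
Component: {1, 5}
Component: {2, 6, 7, 13}
Component: {3, 4, 8, 10, 11, 12}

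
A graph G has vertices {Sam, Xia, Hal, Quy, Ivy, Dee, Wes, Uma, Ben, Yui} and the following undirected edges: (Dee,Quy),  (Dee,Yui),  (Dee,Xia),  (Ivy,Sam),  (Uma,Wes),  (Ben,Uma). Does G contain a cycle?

No

The graph has 10 vertices, 6 edges, and 4 connected components.
Since 6 = 10 - 4, the graph is a forest and contains no cycle.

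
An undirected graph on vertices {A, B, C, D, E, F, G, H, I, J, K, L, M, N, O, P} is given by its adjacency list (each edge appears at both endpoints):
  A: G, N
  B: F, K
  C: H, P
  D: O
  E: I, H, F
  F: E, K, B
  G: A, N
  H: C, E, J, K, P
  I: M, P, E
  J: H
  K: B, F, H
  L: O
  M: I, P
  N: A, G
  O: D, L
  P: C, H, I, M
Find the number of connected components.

Component: {A, G, N}
Component: {D, L, O}
Component: {B, C, E, F, H, I, J, K, M, P}

3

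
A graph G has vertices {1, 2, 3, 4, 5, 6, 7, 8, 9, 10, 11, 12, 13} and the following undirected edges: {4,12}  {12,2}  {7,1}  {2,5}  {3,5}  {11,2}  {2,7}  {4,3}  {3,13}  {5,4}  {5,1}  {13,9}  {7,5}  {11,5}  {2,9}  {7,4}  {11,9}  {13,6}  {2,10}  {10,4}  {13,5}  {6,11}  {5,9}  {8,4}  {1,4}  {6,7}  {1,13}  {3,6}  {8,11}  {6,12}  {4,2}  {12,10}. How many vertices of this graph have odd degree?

6

Degrees: 1:4, 2:7, 3:4, 4:8, 5:8, 6:5, 7:5, 8:2, 9:4, 10:3, 11:5, 12:4, 13:5
Odd-degree vertices: 2, 6, 7, 10, 11, 13.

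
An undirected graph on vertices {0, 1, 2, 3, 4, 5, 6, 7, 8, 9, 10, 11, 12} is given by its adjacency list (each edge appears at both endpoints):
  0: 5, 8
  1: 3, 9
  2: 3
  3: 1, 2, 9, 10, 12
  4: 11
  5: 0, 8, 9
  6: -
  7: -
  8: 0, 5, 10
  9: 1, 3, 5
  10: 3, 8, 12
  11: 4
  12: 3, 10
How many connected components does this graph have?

4

Component: {6}
Component: {7}
Component: {4, 11}
Component: {0, 1, 2, 3, 5, 8, 9, 10, 12}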